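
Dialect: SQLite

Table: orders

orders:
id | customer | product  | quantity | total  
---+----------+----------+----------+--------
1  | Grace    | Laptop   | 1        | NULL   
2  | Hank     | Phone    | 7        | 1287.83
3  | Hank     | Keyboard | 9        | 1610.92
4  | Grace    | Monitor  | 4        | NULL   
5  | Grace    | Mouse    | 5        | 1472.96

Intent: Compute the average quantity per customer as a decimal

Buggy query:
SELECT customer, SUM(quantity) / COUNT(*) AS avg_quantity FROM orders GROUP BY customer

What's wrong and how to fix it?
Bug: Both operands are integers, so '/' performs integer division and truncates

Fix: Cast one side to REAL so the division keeps the fractional part

Corrected query:
SELECT customer, SUM(quantity) * 1.0 / COUNT(*) AS avg_quantity FROM orders GROUP BY customer

Result:
customer | avg_quantity
---------+-------------
Grace    | 3.333333    
Hank     | 8           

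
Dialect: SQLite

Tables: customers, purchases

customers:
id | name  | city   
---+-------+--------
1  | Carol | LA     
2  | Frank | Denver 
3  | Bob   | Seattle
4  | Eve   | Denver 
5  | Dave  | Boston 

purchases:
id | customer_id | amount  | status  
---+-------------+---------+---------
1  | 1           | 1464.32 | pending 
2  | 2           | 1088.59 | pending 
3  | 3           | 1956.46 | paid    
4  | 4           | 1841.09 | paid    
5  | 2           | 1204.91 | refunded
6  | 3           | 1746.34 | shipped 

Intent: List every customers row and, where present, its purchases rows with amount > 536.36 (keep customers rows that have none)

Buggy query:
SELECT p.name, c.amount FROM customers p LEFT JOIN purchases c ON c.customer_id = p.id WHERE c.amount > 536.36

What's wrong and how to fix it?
Bug: A WHERE condition on the right-hand table after LEFT JOIN drops unmatched parents

Fix: Put 'c.amount > 536.36' in the JOIN's ON clause instead of WHERE

Corrected query:
SELECT p.name, c.amount FROM customers p LEFT JOIN purchases c ON c.customer_id = p.id AND c.amount > 536.36

Result:
name  | amount 
------+--------
Carol | 1464.32
Frank | 1088.59
Frank | 1204.91
Bob   | 1746.34
Bob   | 1956.46
Eve   | 1841.09
Dave  | NULL   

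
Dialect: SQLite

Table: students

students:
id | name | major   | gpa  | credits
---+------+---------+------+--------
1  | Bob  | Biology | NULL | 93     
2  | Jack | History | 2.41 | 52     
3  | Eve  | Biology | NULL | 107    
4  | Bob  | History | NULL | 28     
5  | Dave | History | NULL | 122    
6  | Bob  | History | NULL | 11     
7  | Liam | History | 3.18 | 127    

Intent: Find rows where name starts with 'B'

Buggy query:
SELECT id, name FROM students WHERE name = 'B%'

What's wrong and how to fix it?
Bug: Wildcards only work with LIKE; '=' treats '%' as a literal character

Fix: Use LIKE for wildcard pattern matching

Corrected query:
SELECT id, name FROM students WHERE name LIKE 'B%'

Result:
id | name
---+-----
1  | Bob 
4  | Bob 
6  | Bob 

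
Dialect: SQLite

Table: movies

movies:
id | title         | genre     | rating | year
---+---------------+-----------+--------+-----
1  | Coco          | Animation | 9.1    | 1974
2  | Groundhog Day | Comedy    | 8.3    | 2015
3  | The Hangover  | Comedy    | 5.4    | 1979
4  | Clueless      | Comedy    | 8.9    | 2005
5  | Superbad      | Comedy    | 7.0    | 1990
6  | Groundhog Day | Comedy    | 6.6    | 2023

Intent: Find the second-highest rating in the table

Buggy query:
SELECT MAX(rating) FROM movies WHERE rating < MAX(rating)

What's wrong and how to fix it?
Bug: MAX(rating) on the right of the comparison is an aggregate-in-WHERE error

Fix: Compute the overall MAX in a subquery, then take MAX of rows below it

Corrected query:
SELECT MAX(rating) FROM movies WHERE rating < (SELECT MAX(rating) FROM movies)

Result:
MAX(rating)
-----------
8.9        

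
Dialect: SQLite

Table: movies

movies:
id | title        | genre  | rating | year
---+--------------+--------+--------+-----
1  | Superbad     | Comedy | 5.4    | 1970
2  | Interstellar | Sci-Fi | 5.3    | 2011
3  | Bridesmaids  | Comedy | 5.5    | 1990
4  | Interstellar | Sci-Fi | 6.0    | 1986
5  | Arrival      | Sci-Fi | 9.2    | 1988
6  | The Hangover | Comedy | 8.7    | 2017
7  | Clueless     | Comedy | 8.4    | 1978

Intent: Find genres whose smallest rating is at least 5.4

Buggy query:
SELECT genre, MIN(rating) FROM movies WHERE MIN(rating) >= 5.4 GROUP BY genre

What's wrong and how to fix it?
Bug: Aggregates like MIN are computed per group after WHERE runs

Fix: Replace WHERE with HAVING after the GROUP BY

Corrected query:
SELECT genre, MIN(rating) FROM movies GROUP BY genre HAVING MIN(rating) >= 5.4

Result:
genre  | MIN(rating)
-------+------------
Comedy | 5.4        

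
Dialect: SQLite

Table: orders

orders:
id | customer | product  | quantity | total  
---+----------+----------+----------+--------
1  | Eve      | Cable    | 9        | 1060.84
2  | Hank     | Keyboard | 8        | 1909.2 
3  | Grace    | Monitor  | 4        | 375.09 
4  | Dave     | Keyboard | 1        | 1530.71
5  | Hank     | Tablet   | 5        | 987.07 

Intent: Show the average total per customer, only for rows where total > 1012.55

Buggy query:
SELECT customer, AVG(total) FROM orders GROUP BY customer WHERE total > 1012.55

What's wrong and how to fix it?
Bug: Row-level WHERE must come before GROUP BY in the clause order

Fix: Place WHERE between FROM and GROUP BY

Corrected query:
SELECT customer, AVG(total) FROM orders WHERE total > 1012.55 GROUP BY customer

Result:
customer | AVG(total)
---------+-----------
Dave     | 1530.71   
Eve      | 1060.84   
Hank     | 1909.2    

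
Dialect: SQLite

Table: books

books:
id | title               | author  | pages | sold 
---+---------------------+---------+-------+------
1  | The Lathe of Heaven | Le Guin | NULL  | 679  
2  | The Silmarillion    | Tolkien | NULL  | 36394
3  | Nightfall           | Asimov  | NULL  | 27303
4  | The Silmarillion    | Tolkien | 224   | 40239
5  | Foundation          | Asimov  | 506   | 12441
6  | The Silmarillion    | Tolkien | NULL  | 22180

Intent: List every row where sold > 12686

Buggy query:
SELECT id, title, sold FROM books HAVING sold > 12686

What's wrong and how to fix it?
Bug: HAVING filters the output of aggregation, but this query has no GROUP BY and no aggregate functions, so SQLite rejects it (HAVING clause on a non-aggregate query); the condition here is per row

Fix: Replace HAVING with WHERE since the condition applies to individual rows

Corrected query:
SELECT id, title, sold FROM books WHERE sold > 12686

Result:
id | title            | sold 
---+------------------+------
2  | The Silmarillion | 36394
3  | Nightfall        | 27303
4  | The Silmarillion | 40239
6  | The Silmarillion | 22180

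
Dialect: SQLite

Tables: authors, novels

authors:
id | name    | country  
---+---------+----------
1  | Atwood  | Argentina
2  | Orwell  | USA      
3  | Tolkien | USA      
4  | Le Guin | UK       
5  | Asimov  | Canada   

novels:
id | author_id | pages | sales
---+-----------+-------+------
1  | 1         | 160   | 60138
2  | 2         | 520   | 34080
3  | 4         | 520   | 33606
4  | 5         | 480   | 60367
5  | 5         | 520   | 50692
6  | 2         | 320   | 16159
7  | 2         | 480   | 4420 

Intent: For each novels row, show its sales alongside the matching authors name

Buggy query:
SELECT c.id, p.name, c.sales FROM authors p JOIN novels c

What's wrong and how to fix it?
Bug: Missing join condition: each novels row is matched to all authors rows instead of just its own

Fix: Add ON c.author_id = p.id to the JOIN

Corrected query:
SELECT c.id, p.name, c.sales FROM authors p JOIN novels c ON c.author_id = p.id

Result:
id | name    | sales
---+---------+------
1  | Atwood  | 60138
2  | Orwell  | 34080
3  | Le Guin | 33606
4  | Asimov  | 60367
5  | Asimov  | 50692
6  | Orwell  | 16159
7  | Orwell  | 4420 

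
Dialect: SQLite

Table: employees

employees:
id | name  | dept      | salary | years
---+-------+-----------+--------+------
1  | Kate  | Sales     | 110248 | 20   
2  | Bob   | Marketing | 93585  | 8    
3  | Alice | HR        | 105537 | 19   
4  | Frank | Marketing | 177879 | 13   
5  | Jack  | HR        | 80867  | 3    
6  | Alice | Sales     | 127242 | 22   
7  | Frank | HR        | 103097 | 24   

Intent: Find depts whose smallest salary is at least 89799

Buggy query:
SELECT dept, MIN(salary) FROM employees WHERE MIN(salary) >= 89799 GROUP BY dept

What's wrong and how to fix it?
Bug: MIN() in WHERE is a misuse of aggregate

Fix: Replace WHERE with HAVING after the GROUP BY

Corrected query:
SELECT dept, MIN(salary) FROM employees GROUP BY dept HAVING MIN(salary) >= 89799

Result:
dept      | MIN(salary)
----------+------------
Marketing | 93585      
Sales     | 110248     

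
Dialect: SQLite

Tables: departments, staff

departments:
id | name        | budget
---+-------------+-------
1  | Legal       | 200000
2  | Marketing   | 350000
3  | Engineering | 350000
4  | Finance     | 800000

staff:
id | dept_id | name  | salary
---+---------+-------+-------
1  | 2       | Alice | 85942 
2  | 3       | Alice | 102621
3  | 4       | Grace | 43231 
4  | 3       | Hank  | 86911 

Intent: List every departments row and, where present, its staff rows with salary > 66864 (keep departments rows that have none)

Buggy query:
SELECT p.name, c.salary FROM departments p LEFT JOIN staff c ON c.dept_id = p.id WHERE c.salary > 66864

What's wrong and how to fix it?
Bug: Filtering c.salary in WHERE discards the NULL rows produced by LEFT JOIN, turning it into an inner join

Fix: Put 'c.salary > 66864' in the JOIN's ON clause instead of WHERE

Corrected query:
SELECT p.name, c.salary FROM departments p LEFT JOIN staff c ON c.dept_id = p.id AND c.salary > 66864

Result:
name        | salary
------------+-------
Legal       | NULL  
Marketing   | 85942 
Engineering | 86911 
Engineering | 102621
Finance     | NULL  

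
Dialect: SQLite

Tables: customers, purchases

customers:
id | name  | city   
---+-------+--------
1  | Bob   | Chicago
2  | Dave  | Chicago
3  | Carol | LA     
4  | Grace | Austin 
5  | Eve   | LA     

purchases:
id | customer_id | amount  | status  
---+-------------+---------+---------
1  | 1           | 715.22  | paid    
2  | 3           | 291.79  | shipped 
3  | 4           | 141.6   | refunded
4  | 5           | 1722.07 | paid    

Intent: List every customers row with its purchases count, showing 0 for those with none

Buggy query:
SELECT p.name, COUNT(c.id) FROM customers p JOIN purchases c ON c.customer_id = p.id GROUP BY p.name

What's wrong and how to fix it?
Bug: An inner join excludes parents with zero children

Fix: Use LEFT JOIN so parents without children still appear (COUNT(c.id) gives 0)

Corrected query:
SELECT p.name, COUNT(c.id) FROM customers p LEFT JOIN purchases c ON c.customer_id = p.id GROUP BY p.name

Result:
name  | COUNT(c.id)
------+------------
Bob   | 1          
Carol | 1          
Dave  | 0          
Eve   | 1          
Grace | 1          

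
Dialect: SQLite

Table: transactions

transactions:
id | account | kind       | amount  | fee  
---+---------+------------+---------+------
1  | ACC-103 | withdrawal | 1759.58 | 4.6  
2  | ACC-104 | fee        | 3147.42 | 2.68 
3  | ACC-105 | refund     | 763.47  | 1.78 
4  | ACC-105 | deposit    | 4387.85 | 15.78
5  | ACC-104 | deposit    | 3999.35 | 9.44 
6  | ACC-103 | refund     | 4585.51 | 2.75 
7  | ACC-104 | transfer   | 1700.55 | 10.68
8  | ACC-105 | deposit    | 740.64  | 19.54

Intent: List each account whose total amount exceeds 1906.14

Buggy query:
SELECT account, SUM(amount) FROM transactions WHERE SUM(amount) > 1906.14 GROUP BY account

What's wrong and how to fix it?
Bug: WHERE runs before GROUP BY, so aggregates aren't available there

Fix: Use HAVING (which filters groups after aggregation) instead of WHERE

Corrected query:
SELECT account, SUM(amount) FROM transactions GROUP BY account HAVING SUM(amount) > 1906.14

Result:
account | SUM(amount)
--------+------------
ACC-103 | 6345.09    
ACC-104 | 8847.32    
ACC-105 | 5891.96    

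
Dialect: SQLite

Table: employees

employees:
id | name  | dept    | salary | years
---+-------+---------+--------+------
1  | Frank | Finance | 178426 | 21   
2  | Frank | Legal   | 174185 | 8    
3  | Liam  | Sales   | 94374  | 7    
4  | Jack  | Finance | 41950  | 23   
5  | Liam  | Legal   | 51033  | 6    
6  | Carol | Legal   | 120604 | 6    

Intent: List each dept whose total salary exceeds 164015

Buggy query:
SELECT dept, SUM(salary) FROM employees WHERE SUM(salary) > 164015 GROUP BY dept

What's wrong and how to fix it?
Bug: Aggregate functions cannot appear in a WHERE clause

Fix: Use HAVING (which filters groups after aggregation) instead of WHERE

Corrected query:
SELECT dept, SUM(salary) FROM employees GROUP BY dept HAVING SUM(salary) > 164015

Result:
dept    | SUM(salary)
--------+------------
Finance | 220376     
Legal   | 345822     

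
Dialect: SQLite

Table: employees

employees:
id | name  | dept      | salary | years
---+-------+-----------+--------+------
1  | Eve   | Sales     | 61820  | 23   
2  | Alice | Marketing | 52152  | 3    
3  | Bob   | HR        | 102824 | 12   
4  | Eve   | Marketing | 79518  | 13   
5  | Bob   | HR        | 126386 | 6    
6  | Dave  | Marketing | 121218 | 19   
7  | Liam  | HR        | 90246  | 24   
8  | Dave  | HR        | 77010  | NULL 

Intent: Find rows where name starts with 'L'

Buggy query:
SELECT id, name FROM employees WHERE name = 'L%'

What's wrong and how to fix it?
Bug: Wildcards only work with LIKE; '=' treats '%' as a literal character

Fix: Use LIKE for wildcard pattern matching

Corrected query:
SELECT id, name FROM employees WHERE name LIKE 'L%'

Result:
id | name
---+-----
7  | Liam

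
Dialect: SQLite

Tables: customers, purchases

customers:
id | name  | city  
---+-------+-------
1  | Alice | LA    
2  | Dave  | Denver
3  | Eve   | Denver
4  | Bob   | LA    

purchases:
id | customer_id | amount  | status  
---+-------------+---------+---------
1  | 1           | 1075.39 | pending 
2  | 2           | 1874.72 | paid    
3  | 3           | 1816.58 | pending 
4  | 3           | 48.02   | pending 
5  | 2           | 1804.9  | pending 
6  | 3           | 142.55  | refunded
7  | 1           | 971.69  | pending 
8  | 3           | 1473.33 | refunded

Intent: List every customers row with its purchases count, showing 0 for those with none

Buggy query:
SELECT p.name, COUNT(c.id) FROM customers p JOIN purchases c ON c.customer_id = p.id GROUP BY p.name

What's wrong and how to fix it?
Bug: INNER JOIN drops customers rows that have no matching purchases rows

Fix: Switch to LEFT JOIN to retain unmatched parent rows

Corrected query:
SELECT p.name, COUNT(c.id) FROM customers p LEFT JOIN purchases c ON c.customer_id = p.id GROUP BY p.name

Result:
name  | COUNT(c.id)
------+------------
Alice | 2          
Bob   | 0          
Dave  | 2          
Eve   | 4          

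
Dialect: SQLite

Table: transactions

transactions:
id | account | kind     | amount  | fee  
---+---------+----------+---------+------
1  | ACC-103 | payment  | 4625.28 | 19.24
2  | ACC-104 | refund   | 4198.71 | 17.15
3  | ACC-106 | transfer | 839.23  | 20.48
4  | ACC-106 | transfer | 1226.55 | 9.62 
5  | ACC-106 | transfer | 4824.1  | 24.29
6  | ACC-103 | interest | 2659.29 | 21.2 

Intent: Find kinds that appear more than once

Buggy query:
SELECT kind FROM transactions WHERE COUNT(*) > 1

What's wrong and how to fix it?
Bug: COUNT(*) is an aggregate and cannot be used in WHERE

Fix: GROUP BY kind, then filter groups with HAVING COUNT(*) > 1

Corrected query:
SELECT kind FROM transactions GROUP BY kind HAVING COUNT(*) > 1

Result:
kind    
--------
transfer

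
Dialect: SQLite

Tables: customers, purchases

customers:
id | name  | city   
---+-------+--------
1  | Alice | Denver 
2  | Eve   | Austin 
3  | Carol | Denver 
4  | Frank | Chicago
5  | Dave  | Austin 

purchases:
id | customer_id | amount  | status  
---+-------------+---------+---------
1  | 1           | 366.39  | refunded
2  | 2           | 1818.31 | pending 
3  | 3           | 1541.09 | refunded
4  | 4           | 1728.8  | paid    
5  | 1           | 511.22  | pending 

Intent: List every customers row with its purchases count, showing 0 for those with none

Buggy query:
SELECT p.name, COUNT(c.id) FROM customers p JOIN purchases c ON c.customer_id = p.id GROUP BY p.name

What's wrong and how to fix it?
Bug: An inner join excludes parents with zero children

Fix: Use LEFT JOIN so parents without children still appear (COUNT(c.id) gives 0)

Corrected query:
SELECT p.name, COUNT(c.id) FROM customers p LEFT JOIN purchases c ON c.customer_id = p.id GROUP BY p.name

Result:
name  | COUNT(c.id)
------+------------
Alice | 2          
Carol | 1          
Dave  | 0          
Eve   | 1          
Frank | 1          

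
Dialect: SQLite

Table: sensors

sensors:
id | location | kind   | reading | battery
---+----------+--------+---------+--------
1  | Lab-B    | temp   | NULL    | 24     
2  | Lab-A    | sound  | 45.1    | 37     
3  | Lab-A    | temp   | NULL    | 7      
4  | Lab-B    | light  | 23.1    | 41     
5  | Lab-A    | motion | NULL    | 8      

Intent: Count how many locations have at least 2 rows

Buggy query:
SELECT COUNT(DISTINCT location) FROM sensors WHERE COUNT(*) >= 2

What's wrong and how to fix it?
Bug: WHERE filters individual rows, not groups, so a group-level COUNT is invalid there

Fix: Use a subquery that GROUPs and filters with HAVING, then count its rows

Corrected query:
SELECT COUNT(*) FROM (SELECT location FROM sensors GROUP BY location HAVING COUNT(*) >= 2)

Result:
COUNT(*)
--------
2       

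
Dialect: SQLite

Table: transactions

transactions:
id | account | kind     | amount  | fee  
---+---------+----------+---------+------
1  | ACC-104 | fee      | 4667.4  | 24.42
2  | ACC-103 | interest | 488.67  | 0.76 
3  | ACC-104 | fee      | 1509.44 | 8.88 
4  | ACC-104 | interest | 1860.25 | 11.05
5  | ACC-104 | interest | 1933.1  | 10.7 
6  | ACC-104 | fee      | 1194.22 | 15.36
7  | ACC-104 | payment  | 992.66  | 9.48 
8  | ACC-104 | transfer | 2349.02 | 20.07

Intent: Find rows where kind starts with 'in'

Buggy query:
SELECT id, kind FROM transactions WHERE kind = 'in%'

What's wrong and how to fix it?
Bug: '=' compares the literal string including the % character; pattern matching needs LIKE

Fix: Use LIKE for wildcard pattern matching

Corrected query:
SELECT id, kind FROM transactions WHERE kind LIKE 'in%'

Result:
id | kind    
---+---------
2  | interest
4  | interest
5  | interest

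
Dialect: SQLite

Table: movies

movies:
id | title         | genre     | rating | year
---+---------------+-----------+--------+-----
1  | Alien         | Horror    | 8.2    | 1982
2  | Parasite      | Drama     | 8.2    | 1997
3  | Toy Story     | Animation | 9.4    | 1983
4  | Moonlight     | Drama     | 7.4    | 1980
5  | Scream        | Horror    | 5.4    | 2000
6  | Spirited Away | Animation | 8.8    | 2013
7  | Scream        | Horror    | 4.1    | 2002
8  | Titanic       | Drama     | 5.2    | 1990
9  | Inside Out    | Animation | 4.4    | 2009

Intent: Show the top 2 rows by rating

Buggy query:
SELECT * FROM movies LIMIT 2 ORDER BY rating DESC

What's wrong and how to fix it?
Bug: LIMIT must come after ORDER BY

Fix: Swap the clauses: ORDER BY first, then LIMIT

Corrected query:
SELECT * FROM movies ORDER BY rating DESC LIMIT 2

Result:
id | title         | genre     | rating | year
---+---------------+-----------+--------+-----
3  | Toy Story     | Animation | 9.4    | 1983
6  | Spirited Away | Animation | 8.8    | 2013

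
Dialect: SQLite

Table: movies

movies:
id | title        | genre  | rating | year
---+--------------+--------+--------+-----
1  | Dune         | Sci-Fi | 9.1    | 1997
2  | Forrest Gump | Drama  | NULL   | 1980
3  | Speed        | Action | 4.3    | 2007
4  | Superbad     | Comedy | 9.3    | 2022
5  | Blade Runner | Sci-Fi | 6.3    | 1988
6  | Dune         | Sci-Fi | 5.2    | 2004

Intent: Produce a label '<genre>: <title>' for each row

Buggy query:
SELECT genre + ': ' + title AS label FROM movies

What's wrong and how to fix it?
Bug: SQLite uses || for string concatenation; + coerces text to numbers (yielding 0)

Fix: Use the || operator for string concatenation

Corrected query:
SELECT genre || ': ' || title AS label FROM movies

Result:
label               
--------------------
Sci-Fi: Dune        
Drama: Forrest Gump 
Action: Speed       
Comedy: Superbad    
Sci-Fi: Blade Runner
Sci-Fi: Dune        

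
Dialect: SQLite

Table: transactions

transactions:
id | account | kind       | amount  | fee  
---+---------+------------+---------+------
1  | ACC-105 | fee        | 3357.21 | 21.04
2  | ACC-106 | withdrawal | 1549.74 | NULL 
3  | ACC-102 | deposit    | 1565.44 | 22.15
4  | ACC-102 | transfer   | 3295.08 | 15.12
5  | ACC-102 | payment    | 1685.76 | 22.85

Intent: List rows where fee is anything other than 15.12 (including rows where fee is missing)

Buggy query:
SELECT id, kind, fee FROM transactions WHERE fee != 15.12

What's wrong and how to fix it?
Bug: 'fee != 15.12' is unknown when fee is NULL, so NULL rows are silently excluded

Fix: Add an explicit OR fee IS NULL to include the missing-value rows

Corrected query:
SELECT id, kind, fee FROM transactions WHERE fee != 15.12 OR fee IS NULL

Result:
id | kind       | fee  
---+------------+------
1  | fee        | 21.04
2  | withdrawal | NULL 
3  | deposit    | 22.15
5  | payment    | 22.85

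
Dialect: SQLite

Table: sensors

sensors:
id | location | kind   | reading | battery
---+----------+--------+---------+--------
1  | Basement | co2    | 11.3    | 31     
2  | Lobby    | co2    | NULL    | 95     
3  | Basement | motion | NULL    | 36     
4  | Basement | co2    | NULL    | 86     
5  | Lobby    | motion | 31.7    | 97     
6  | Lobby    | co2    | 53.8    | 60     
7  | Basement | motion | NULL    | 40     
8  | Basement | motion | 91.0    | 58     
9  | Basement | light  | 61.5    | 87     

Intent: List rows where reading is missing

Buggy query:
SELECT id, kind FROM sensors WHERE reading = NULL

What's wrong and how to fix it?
Bug: Comparing to NULL with '=' never matches; NULL = NULL is unknown, not true

Fix: Replace '= NULL' with 'IS NULL'

Corrected query:
SELECT id, kind FROM sensors WHERE reading IS NULL

Result:
id | kind  
---+-------
2  | co2   
3  | motion
4  | co2   
7  | motion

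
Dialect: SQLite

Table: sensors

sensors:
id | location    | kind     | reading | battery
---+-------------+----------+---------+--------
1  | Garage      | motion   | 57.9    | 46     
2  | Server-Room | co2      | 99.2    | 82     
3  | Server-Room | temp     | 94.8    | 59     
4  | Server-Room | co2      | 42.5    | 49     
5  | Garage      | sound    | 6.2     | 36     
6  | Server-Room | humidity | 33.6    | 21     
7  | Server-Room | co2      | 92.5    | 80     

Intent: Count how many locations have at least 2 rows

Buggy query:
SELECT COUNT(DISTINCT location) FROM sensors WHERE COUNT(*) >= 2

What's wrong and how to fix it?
Bug: COUNT(*) cannot appear in WHERE; the per-group count doesn't exist yet

Fix: Group first with HAVING COUNT(*) >= 2, then COUNT the resulting groups

Corrected query:
SELECT COUNT(*) FROM (SELECT location FROM sensors GROUP BY location HAVING COUNT(*) >= 2)

Result:
COUNT(*)
--------
2       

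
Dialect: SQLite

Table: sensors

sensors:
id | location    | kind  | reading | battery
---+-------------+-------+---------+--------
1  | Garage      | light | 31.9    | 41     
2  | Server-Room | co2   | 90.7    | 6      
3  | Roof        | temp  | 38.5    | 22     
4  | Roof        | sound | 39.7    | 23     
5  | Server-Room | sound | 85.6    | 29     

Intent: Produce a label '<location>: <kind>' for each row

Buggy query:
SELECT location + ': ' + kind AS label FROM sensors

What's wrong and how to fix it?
Bug: SQLite uses || for string concatenation; + coerces text to numbers (yielding 0)

Fix: Use the || operator for string concatenation

Corrected query:
SELECT location || ': ' || kind AS label FROM sensors

Result:
label             
------------------
Garage: light     
Server-Room: co2  
Roof: temp        
Roof: sound       
Server-Room: sound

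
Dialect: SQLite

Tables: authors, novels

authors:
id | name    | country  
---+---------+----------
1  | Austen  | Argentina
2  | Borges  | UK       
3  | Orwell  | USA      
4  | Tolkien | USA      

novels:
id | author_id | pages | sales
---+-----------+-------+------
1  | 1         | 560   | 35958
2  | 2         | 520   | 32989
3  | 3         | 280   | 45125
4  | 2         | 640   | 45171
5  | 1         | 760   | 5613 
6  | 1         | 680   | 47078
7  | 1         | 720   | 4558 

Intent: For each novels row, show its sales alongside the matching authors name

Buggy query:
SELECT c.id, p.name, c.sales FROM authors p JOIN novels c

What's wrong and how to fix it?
Bug: Missing join condition: each novels row is matched to all authors rows instead of just its own

Fix: Specify the join condition linking the foreign key to the parent id

Corrected query:
SELECT c.id, p.name, c.sales FROM authors p JOIN novels c ON c.author_id = p.id

Result:
id | name   | sales
---+--------+------
1  | Austen | 35958
2  | Borges | 32989
3  | Orwell | 45125
4  | Borges | 45171
5  | Austen | 5613 
6  | Austen | 47078
7  | Austen | 4558 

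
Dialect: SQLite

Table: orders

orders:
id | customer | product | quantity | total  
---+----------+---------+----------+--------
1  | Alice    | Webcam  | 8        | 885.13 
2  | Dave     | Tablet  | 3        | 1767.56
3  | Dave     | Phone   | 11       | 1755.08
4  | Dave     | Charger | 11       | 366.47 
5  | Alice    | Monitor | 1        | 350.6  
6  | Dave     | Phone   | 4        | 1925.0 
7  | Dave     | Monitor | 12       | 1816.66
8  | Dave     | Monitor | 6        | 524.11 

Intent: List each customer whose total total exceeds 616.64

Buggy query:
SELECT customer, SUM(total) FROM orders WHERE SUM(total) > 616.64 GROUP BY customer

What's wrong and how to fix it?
Bug: WHERE runs before GROUP BY, so aggregates aren't available there

Fix: Use HAVING (which filters groups after aggregation) instead of WHERE

Corrected query:
SELECT customer, SUM(total) FROM orders GROUP BY customer HAVING SUM(total) > 616.64

Result:
customer | SUM(total)
---------+-----------
Alice    | 1235.73   
Dave     | 8154.88   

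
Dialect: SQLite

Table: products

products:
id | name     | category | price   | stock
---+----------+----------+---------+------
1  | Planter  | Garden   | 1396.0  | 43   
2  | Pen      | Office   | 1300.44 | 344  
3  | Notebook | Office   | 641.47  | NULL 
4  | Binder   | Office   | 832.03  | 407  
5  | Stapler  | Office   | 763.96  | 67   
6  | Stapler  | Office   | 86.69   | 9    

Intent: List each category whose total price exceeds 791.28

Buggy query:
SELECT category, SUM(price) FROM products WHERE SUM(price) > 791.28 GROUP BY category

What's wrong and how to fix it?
Bug: Aggregate functions cannot appear in a WHERE clause

Fix: Move the aggregate condition to a HAVING clause

Corrected query:
SELECT category, SUM(price) FROM products GROUP BY category HAVING SUM(price) > 791.28

Result:
category | SUM(price)
---------+-----------
Garden   | 1396      
Office   | 3624.59   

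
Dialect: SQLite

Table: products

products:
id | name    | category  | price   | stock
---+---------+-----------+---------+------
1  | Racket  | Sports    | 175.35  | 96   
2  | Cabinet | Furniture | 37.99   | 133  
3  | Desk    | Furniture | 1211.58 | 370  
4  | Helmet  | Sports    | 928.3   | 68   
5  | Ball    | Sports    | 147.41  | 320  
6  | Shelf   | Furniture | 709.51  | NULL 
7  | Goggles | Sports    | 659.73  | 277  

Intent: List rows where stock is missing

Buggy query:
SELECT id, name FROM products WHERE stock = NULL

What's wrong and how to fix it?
Bug: '= NULL' is always unknown in SQL three-valued logic, so no rows match

Fix: Replace '= NULL' with 'IS NULL'

Corrected query:
SELECT id, name FROM products WHERE stock IS NULL

Result:
id | name 
---+------
6  | Shelf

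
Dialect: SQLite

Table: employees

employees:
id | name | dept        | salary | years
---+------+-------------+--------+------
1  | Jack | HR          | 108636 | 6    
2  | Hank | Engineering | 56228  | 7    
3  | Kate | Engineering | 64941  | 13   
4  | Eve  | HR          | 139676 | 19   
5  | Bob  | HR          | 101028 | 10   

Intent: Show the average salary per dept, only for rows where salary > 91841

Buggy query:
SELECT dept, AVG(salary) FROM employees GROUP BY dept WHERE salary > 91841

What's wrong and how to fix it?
Bug: WHERE cannot follow GROUP BY

Fix: Move the WHERE clause before GROUP BY

Corrected query:
SELECT dept, AVG(salary) FROM employees WHERE salary > 91841 GROUP BY dept

Result:
dept | AVG(salary)  
-----+--------------
HR   | 116446.666667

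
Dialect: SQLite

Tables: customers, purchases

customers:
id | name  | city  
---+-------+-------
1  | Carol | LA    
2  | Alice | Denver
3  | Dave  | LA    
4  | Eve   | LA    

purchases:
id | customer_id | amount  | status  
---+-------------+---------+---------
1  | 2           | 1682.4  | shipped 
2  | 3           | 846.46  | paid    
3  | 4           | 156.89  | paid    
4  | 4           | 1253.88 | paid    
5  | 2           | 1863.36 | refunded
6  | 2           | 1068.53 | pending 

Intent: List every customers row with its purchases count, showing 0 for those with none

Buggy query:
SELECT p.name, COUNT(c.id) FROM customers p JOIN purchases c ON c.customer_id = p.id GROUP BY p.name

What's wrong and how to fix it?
Bug: INNER JOIN drops customers rows that have no matching purchases rows

Fix: Switch to LEFT JOIN to retain unmatched parent rows

Corrected query:
SELECT p.name, COUNT(c.id) FROM customers p LEFT JOIN purchases c ON c.customer_id = p.id GROUP BY p.name

Result:
name  | COUNT(c.id)
------+------------
Alice | 3          
Carol | 0          
Dave  | 1          
Eve   | 2          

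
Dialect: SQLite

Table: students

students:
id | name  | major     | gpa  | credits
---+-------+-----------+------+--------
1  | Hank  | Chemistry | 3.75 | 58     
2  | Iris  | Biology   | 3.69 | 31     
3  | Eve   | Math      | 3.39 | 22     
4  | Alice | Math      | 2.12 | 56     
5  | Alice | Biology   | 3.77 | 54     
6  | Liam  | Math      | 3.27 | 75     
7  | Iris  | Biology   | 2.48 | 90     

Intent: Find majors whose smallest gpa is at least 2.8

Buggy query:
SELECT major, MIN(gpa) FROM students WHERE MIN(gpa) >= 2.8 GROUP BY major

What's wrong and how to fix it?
Bug: MIN() in WHERE is a misuse of aggregate

Fix: Use HAVING for the per-group MIN condition

Corrected query:
SELECT major, MIN(gpa) FROM students GROUP BY major HAVING MIN(gpa) >= 2.8

Result:
major     | MIN(gpa)
----------+---------
Chemistry | 3.75    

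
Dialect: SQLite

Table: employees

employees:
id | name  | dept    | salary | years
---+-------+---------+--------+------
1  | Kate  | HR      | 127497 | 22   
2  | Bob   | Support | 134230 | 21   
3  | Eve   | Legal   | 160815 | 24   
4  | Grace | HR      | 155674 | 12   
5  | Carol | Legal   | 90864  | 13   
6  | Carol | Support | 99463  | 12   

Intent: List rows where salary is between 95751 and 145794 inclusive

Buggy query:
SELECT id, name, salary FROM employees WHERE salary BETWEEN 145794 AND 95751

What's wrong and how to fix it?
Bug: BETWEEN expects the lower bound first; with 145794 AND 95751 the range is empty

Fix: Write BETWEEN 95751 AND 145794

Corrected query:
SELECT id, name, salary FROM employees WHERE salary BETWEEN 95751 AND 145794

Result:
id | name  | salary
---+-------+-------
1  | Kate  | 127497
2  | Bob   | 134230
6  | Carol | 99463 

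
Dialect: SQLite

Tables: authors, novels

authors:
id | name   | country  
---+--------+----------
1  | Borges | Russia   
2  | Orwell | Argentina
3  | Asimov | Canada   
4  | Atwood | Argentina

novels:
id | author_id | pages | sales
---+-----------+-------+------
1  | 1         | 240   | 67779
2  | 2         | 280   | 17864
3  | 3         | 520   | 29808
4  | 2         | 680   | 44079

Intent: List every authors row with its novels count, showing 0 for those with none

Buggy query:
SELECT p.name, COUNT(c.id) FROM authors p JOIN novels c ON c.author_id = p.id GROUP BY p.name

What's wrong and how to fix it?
Bug: An inner join excludes parents with zero children

Fix: Switch to LEFT JOIN to retain unmatched parent rows

Corrected query:
SELECT p.name, COUNT(c.id) FROM authors p LEFT JOIN novels c ON c.author_id = p.id GROUP BY p.name

Result:
name   | COUNT(c.id)
-------+------------
Asimov | 1          
Atwood | 0          
Borges | 1          
Orwell | 2          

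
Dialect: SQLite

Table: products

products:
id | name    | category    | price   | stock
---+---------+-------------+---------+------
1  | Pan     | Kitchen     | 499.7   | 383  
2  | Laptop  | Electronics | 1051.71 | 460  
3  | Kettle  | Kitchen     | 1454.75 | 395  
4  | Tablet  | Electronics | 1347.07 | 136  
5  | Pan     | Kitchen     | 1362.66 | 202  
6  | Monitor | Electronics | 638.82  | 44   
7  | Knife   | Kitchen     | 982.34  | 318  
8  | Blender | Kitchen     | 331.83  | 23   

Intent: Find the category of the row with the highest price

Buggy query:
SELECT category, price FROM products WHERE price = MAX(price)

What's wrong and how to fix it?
Bug: WHERE is evaluated per row; an aggregate over the whole table isn't defined there

Fix: Use a subquery: WHERE price = (SELECT MAX(price) FROM products)

Corrected query:
SELECT category, price FROM products WHERE price = (SELECT MAX(price) FROM products)

Result:
category | price  
---------+--------
Kitchen  | 1454.75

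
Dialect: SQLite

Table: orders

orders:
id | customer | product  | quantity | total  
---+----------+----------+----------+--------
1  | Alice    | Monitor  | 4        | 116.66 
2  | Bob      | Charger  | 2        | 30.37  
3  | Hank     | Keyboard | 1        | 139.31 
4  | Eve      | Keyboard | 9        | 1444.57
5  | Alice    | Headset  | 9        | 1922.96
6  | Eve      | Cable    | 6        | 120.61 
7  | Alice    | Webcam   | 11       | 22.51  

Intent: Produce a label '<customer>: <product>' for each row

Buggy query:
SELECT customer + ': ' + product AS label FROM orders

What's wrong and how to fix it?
Bug: SQLite uses || for string concatenation; + coerces text to numbers (yielding 0)

Fix: Replace + with || to concatenate text

Corrected query:
SELECT customer || ': ' || product AS label FROM orders

Result:
label         
--------------
Alice: Monitor
Bob: Charger  
Hank: Keyboard
Eve: Keyboard 
Alice: Headset
Eve: Cable    
Alice: Webcam 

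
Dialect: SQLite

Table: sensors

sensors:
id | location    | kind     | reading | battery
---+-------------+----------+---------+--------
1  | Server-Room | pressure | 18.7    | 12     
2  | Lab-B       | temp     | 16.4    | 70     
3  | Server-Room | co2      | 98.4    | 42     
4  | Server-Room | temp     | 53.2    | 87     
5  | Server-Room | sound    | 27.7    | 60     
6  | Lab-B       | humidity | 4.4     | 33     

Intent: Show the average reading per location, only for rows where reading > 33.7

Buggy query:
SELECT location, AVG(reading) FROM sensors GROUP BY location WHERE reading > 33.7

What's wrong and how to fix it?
Bug: WHERE cannot follow GROUP BY

Fix: Place WHERE between FROM and GROUP BY

Corrected query:
SELECT location, AVG(reading) FROM sensors WHERE reading > 33.7 GROUP BY location

Result:
location    | AVG(reading)
------------+-------------
Server-Room | 75.8        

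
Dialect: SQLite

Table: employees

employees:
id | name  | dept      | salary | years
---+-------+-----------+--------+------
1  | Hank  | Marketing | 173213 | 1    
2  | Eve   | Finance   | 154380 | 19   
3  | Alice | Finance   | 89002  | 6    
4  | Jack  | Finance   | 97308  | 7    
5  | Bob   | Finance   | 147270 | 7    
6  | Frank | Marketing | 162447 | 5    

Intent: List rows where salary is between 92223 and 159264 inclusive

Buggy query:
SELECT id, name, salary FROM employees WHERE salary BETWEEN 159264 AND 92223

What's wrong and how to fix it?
Bug: BETWEEN expects the lower bound first; with 159264 AND 92223 the range is empty

Fix: Swap the bounds so the smaller value comes first

Corrected query:
SELECT id, name, salary FROM employees WHERE salary BETWEEN 92223 AND 159264

Result:
id | name | salary
---+------+-------
2  | Eve  | 154380
4  | Jack | 97308 
5  | Bob  | 147270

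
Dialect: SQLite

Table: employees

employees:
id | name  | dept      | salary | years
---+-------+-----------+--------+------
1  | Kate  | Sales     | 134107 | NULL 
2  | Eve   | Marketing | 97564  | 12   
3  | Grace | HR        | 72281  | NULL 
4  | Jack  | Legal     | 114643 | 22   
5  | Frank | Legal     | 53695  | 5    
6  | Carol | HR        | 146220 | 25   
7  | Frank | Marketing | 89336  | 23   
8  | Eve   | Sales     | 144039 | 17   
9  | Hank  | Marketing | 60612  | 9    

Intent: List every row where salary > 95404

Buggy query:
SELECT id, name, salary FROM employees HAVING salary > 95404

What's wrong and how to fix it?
Bug: This is a non-aggregate query (no GROUP BY, no aggregates), so in SQLite the HAVING clause is invalid here; a row-level condition belongs in WHERE

Fix: Replace HAVING with WHERE since the condition applies to individual rows

Corrected query:
SELECT id, name, salary FROM employees WHERE salary > 95404

Result:
id | name  | salary
---+-------+-------
1  | Kate  | 134107
2  | Eve   | 97564 
4  | Jack  | 114643
6  | Carol | 146220
8  | Eve   | 144039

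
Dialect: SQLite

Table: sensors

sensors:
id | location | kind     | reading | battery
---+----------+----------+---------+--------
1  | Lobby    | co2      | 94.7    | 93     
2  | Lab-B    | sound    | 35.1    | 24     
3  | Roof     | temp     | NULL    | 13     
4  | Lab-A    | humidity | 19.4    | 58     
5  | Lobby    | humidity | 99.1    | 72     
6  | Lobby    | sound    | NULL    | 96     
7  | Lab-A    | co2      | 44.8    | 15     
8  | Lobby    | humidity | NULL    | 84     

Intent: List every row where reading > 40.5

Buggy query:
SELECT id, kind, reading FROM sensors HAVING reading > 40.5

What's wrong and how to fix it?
Bug: This is a non-aggregate query (no GROUP BY, no aggregates), so in SQLite the HAVING clause is invalid here; a row-level condition belongs in WHERE

Fix: Replace HAVING with WHERE since the condition applies to individual rows

Corrected query:
SELECT id, kind, reading FROM sensors WHERE reading > 40.5

Result:
id | kind     | reading
---+----------+--------
1  | co2      | 94.7   
5  | humidity | 99.1   
7  | co2      | 44.8   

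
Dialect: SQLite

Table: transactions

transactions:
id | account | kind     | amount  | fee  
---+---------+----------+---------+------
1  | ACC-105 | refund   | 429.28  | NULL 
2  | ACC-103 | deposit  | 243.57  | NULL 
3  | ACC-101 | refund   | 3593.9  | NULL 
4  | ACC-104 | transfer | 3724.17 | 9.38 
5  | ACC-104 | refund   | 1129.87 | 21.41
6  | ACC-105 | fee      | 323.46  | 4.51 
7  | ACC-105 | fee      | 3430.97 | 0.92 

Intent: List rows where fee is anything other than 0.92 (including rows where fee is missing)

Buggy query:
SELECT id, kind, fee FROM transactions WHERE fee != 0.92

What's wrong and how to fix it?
Bug: Inequality against NULL is unknown, not true; rows with NULL are dropped

Fix: Handle NULL separately with IS NULL alongside the inequality

Corrected query:
SELECT id, kind, fee FROM transactions WHERE fee != 0.92 OR fee IS NULL

Result:
id | kind     | fee  
---+----------+------
1  | refund   | NULL 
2  | deposit  | NULL 
3  | refund   | NULL 
4  | transfer | 9.38 
5  | refund   | 21.41
6  | fee      | 4.51 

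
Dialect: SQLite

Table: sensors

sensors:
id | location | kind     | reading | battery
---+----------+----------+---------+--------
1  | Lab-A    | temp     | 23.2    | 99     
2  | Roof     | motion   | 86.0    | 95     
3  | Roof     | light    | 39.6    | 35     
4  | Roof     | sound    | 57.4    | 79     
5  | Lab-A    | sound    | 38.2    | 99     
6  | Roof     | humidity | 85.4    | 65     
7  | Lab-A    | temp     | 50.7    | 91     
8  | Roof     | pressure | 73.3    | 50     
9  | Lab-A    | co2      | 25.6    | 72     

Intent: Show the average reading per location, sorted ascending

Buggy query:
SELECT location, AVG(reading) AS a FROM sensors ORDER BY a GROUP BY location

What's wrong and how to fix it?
Bug: GROUP BY must precede ORDER BY

Fix: Reorder: SELECT … FROM … GROUP BY … ORDER BY …

Corrected query:
SELECT location, AVG(reading) AS a FROM sensors GROUP BY location ORDER BY a

Result:
location | a     
---------+-------
Lab-A    | 34.425
Roof     | 68.34 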